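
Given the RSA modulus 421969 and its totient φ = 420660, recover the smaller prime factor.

φ(n) = (p−1)(q−1) = n − (p+q) + 1, so p + q = 421969 − 420660 + 1 = 1310.
p and q are the roots of t² − 1310t + 421969 = 0.
Discriminant: 1310² − 4·421969 = 1716100 − 1687876 = 28224; √28224 = 168.
q = (1310 − 168)/2 = 571, p = (1310 + 168)/2 = 739.
Check: 571 · 739 = 421969.

571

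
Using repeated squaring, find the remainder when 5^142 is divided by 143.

25

5^1 ≡ 5 (mod 143)
5^2 ≡ 5^2 = 25 ≡ 25 (mod 143)
5^4 ≡ 25^2 = 625 ≡ 53 (mod 143)
5^8 ≡ 53^2 = 2809 ≡ 92 (mod 143)
5^16 ≡ 92^2 = 8464 ≡ 27 (mod 143)
5^32 ≡ 27^2 = 729 ≡ 14 (mod 143)
5^64 ≡ 14^2 = 196 ≡ 53 (mod 143)
5^128 ≡ 53^2 = 2809 ≡ 92 (mod 143)
142 = 128 + 8 + 4 + 2 in binary powers of 2.
So 5^142 ≡ 92 · 92 · 53 · 25 ≡ 25 (mod 143).
Since 25 ≠ 1, base 5 is a Fermat witness: 143 is composite.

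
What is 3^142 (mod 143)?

42

3^1 ≡ 3 (mod 143)
3^2 ≡ 3^2 = 9 ≡ 9 (mod 143)
3^4 ≡ 9^2 = 81 ≡ 81 (mod 143)
3^8 ≡ 81^2 = 6561 ≡ 126 (mod 143)
3^16 ≡ 126^2 = 15876 ≡ 3 (mod 143)
3^32 ≡ 3^2 = 9 ≡ 9 (mod 143)
3^64 ≡ 9^2 = 81 ≡ 81 (mod 143)
3^128 ≡ 81^2 = 6561 ≡ 126 (mod 143)
142 = 128 + 8 + 4 + 2 in binary powers of 2.
So 3^142 ≡ 126 · 126 · 81 · 9 ≡ 42 (mod 143).
Since 42 ≠ 1, base 3 is a Fermat witness: 143 is composite.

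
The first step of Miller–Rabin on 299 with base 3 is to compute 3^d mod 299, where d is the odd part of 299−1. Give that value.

299 − 1 = 298 = 2^1 · 149, so d = 149.
3^1 ≡ 3 (mod 299)
3^2 ≡ 3^2 = 9 ≡ 9 (mod 299)
3^4 ≡ 9^2 = 81 ≡ 81 (mod 299)
3^8 ≡ 81^2 = 6561 ≡ 282 (mod 299)
3^16 ≡ 282^2 = 79524 ≡ 289 (mod 299)
3^32 ≡ 289^2 = 83521 ≡ 100 (mod 299)
3^64 ≡ 100^2 = 10000 ≡ 133 (mod 299)
3^128 ≡ 133^2 = 17689 ≡ 48 (mod 299)
149 = 128 + 16 + 4 + 1 in binary powers of 2.
So 3^149 ≡ 48 · 289 · 81 · 3 ≡ 269 (mod 299).
Squaring chain: 269; never reaches −1, so base 3 is a Miller–Rabin witness that 299 is composite.

269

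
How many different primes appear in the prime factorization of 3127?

2

3127 = 53 · 59
3127 = 53 · 59, which has 2 distinct prime factors.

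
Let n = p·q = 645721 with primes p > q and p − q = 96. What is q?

757

Since p = q + 96, we have 645721 = q(q + 96), so q² + 96q − 645721 = 0.
Discriminant: 96² + 4·645721 = 9216 + 2582884 = 2592100; √2592100 = 1610.
q = (−96 + 1610)/2 = 757, and p = q + 96 = 853.
Check: 757 · 853 = 645721.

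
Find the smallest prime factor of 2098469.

29

2098469 is odd.
Digit sum 38, not divisible by 3.
Ends in 9: not divisible by 5.
7: 2098469 = 7·299781 + 2
11: 2098469 = 11·190769 + 10
13: 2098469 = 13·161420 + 9
17: 2098469 = 17·123439 + 6
19: 2098469 = 19·110445 + 14
23: 2098469 = 23·91237 + 18
29: 2098469 = 29·72361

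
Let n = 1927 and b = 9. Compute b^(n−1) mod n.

9^1 ≡ 9 (mod 1927)
9^2 ≡ 9^2 = 81 ≡ 81 (mod 1927)
9^4 ≡ 81^2 = 6561 ≡ 780 (mod 1927)
9^8 ≡ 780^2 = 608400 ≡ 1395 (mod 1927)
9^16 ≡ 1395^2 = 1946025 ≡ 1682 (mod 1927)
9^32 ≡ 1682^2 = 2829124 ≡ 288 (mod 1927)
9^64 ≡ 288^2 = 82944 ≡ 83 (mod 1927)
9^128 ≡ 83^2 = 6889 ≡ 1108 (mod 1927)
9^256 ≡ 1108^2 = 1227664 ≡ 165 (mod 1927)
9^512 ≡ 165^2 = 27225 ≡ 247 (mod 1927)
9^1024 ≡ 247^2 = 61009 ≡ 1272 (mod 1927)
1926 = 1024 + 512 + 256 + 128 + 4 + 2 in binary powers of 2.
So 9^1926 ≡ 1272 · 247 · 165 · 1108 · 780 · 81 ≡ 286 (mod 1927).
Since 286 ≠ 1, base 9 is a Fermat witness: 1927 is composite.

286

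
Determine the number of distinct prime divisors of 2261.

2261 = 7 · 323
323 = 17 · 19
2261 = 7 · 17 · 19, which has 3 distinct prime factors.

3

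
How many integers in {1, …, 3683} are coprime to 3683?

3528

Factor: 3683 = 29 · 127.
φ(3683) = (29−1) · (127−1) = 28 · 126 = 3528.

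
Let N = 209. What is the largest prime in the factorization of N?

209 = 11 · 19
19 is prime.
So 209 = 11 · 19; the largest prime factor is 19.

19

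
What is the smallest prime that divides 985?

5

985 is odd.
Digit sum 22, not divisible by 3.
Ends in 5: divisible by 5.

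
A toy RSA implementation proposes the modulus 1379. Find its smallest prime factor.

1379 is odd.
Digit sum 20, not divisible by 3.
Ends in 9: not divisible by 5.
7: 1379 = 7·197

7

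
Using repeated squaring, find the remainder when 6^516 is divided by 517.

6^1 ≡ 6 (mod 517)
6^2 ≡ 6^2 = 36 ≡ 36 (mod 517)
6^4 ≡ 36^2 = 1296 ≡ 262 (mod 517)
6^8 ≡ 262^2 = 68644 ≡ 400 (mod 517)
6^16 ≡ 400^2 = 160000 ≡ 247 (mod 517)
6^32 ≡ 247^2 = 61009 ≡ 3 (mod 517)
6^64 ≡ 3^2 = 9 ≡ 9 (mod 517)
6^128 ≡ 9^2 = 81 ≡ 81 (mod 517)
6^256 ≡ 81^2 = 6561 ≡ 357 (mod 517)
6^512 ≡ 357^2 = 127449 ≡ 267 (mod 517)
516 = 512 + 4 in binary powers of 2.
So 6^516 ≡ 267 · 262 ≡ 159 (mod 517).
Since 159 ≠ 1, base 6 is a Fermat witness: 517 is composite.

159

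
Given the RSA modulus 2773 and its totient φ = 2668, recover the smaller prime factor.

47

φ(n) = (p−1)(q−1) = n − (p+q) + 1, so p + q = 2773 − 2668 + 1 = 106.
p and q are the roots of t² − 106t + 2773 = 0.
Discriminant: 106² − 4·2773 = 11236 − 11092 = 144; √144 = 12.
q = (106 − 12)/2 = 47, p = (106 + 12)/2 = 59.
Check: 47 · 59 = 2773.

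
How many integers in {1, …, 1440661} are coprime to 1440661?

1399440

Factor: 1440661 = 71 · 103 · 197.
φ(1440661) = (71−1) · (103−1) · (197−1) = 70 · 102 · 196 = 1399440.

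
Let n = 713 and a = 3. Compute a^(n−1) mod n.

3^1 ≡ 3 (mod 713)
3^2 ≡ 3^2 = 9 ≡ 9 (mod 713)
3^4 ≡ 9^2 = 81 ≡ 81 (mod 713)
3^8 ≡ 81^2 = 6561 ≡ 144 (mod 713)
3^16 ≡ 144^2 = 20736 ≡ 59 (mod 713)
3^32 ≡ 59^2 = 3481 ≡ 629 (mod 713)
3^64 ≡ 629^2 = 395641 ≡ 639 (mod 713)
3^128 ≡ 639^2 = 408321 ≡ 485 (mod 713)
3^256 ≡ 485^2 = 235225 ≡ 648 (mod 713)
3^512 ≡ 648^2 = 419904 ≡ 660 (mod 713)
712 = 512 + 128 + 64 + 8 in binary powers of 2.
So 3^712 ≡ 660 · 485 · 639 · 144 ≡ 696 (mod 713).
Since 696 ≠ 1, base 3 is a Fermat witness: 713 is composite.

696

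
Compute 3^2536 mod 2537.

969

3^1 ≡ 3 (mod 2537)
3^2 ≡ 3^2 = 9 ≡ 9 (mod 2537)
3^4 ≡ 9^2 = 81 ≡ 81 (mod 2537)
3^8 ≡ 81^2 = 6561 ≡ 1487 (mod 2537)
3^16 ≡ 1487^2 = 2211169 ≡ 1442 (mod 2537)
3^32 ≡ 1442^2 = 2079364 ≡ 1561 (mod 2537)
3^64 ≡ 1561^2 = 2436721 ≡ 1201 (mod 2537)
3^128 ≡ 1201^2 = 1442401 ≡ 1385 (mod 2537)
3^256 ≡ 1385^2 = 1918225 ≡ 253 (mod 2537)
3^512 ≡ 253^2 = 64009 ≡ 584 (mod 2537)
3^1024 ≡ 584^2 = 341056 ≡ 1098 (mod 2537)
3^2048 ≡ 1098^2 = 1205604 ≡ 529 (mod 2537)
2536 = 2048 + 256 + 128 + 64 + 32 + 8 in binary powers of 2.
So 3^2536 ≡ 529 · 253 · 1385 · 1201 · 1561 · 1487 ≡ 969 (mod 2537).
Since 969 ≠ 1, base 3 is a Fermat witness: 2537 is composite.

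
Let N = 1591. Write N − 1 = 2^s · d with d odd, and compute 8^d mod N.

290

1591 − 1 = 1590 = 2^1 · 795, so d = 795.
8^1 ≡ 8 (mod 1591)
8^2 ≡ 8^2 = 64 ≡ 64 (mod 1591)
8^4 ≡ 64^2 = 4096 ≡ 914 (mod 1591)
8^8 ≡ 914^2 = 835396 ≡ 121 (mod 1591)
8^16 ≡ 121^2 = 14641 ≡ 322 (mod 1591)
8^32 ≡ 322^2 = 103684 ≡ 269 (mod 1591)
8^64 ≡ 269^2 = 72361 ≡ 766 (mod 1591)
8^128 ≡ 766^2 = 586756 ≡ 1268 (mod 1591)
8^256 ≡ 1268^2 = 1607824 ≡ 914 (mod 1591)
8^512 ≡ 914^2 = 835396 ≡ 121 (mod 1591)
795 = 512 + 256 + 16 + 8 + 2 + 1 in binary powers of 2.
So 8^795 ≡ 121 · 914 · 322 · 121 · 64 · 8 ≡ 290 (mod 1591).
Squaring chain: 290; never reaches −1, so base 8 is a Miller–Rabin witness that 1591 is composite.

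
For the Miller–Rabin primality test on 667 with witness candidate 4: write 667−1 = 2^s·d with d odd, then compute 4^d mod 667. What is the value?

667 − 1 = 666 = 2^1 · 333, so d = 333.
4^1 ≡ 4 (mod 667)
4^2 ≡ 4^2 = 16 ≡ 16 (mod 667)
4^4 ≡ 16^2 = 256 ≡ 256 (mod 667)
4^8 ≡ 256^2 = 65536 ≡ 170 (mod 667)
4^16 ≡ 170^2 = 28900 ≡ 219 (mod 667)
4^32 ≡ 219^2 = 47961 ≡ 604 (mod 667)
4^64 ≡ 604^2 = 364816 ≡ 634 (mod 667)
4^128 ≡ 634^2 = 401956 ≡ 422 (mod 667)
4^256 ≡ 422^2 = 178084 ≡ 662 (mod 667)
333 = 256 + 64 + 8 + 4 + 1 in binary powers of 2.
So 4^333 ≡ 662 · 634 · 170 · 256 · 4 ≡ 179 (mod 667).
Squaring chain: 179; never reaches −1, so base 4 is a Miller–Rabin witness that 667 is composite.

179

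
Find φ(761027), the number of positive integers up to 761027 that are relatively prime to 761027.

733408

Factor: 761027 = 53 · 83 · 173.
φ(761027) = (53−1) · (83−1) · (173−1) = 52 · 82 · 172 = 733408.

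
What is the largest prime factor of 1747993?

1747993 = 13 · 134461
134461 = 43 · 3127
3127 = 53 · 59
59 is prime.
So 1747993 = 13 · 43 · 53 · 59; the largest prime factor is 59.

59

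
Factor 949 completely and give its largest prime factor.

73

949 = 13 · 73
73 is prime.
So 949 = 13 · 73; the largest prime factor is 73.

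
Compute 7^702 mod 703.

1

7^1 ≡ 7 (mod 703)
7^2 ≡ 7^2 = 49 ≡ 49 (mod 703)
7^4 ≡ 49^2 = 2401 ≡ 292 (mod 703)
7^8 ≡ 292^2 = 85264 ≡ 201 (mod 703)
7^16 ≡ 201^2 = 40401 ≡ 330 (mod 703)
7^32 ≡ 330^2 = 108900 ≡ 638 (mod 703)
7^64 ≡ 638^2 = 407044 ≡ 7 (mod 703)
7^128 ≡ 7^2 = 49 ≡ 49 (mod 703)
7^256 ≡ 49^2 = 2401 ≡ 292 (mod 703)
7^512 ≡ 292^2 = 85264 ≡ 201 (mod 703)
702 = 512 + 128 + 32 + 16 + 8 + 4 + 2 in binary powers of 2.
So 7^702 ≡ 201 · 49 · 638 · 330 · 201 · 292 · 49 ≡ 1 (mod 703).
Since the result is 1, base 7 gives no evidence that 703 is composite.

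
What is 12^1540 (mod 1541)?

967

12^1 ≡ 12 (mod 1541)
12^2 ≡ 12^2 = 144 ≡ 144 (mod 1541)
12^4 ≡ 144^2 = 20736 ≡ 703 (mod 1541)
12^8 ≡ 703^2 = 494209 ≡ 1089 (mod 1541)
12^16 ≡ 1089^2 = 1185921 ≡ 892 (mod 1541)
12^32 ≡ 892^2 = 795664 ≡ 508 (mod 1541)
12^64 ≡ 508^2 = 258064 ≡ 717 (mod 1541)
12^128 ≡ 717^2 = 514089 ≡ 936 (mod 1541)
12^256 ≡ 936^2 = 876096 ≡ 808 (mod 1541)
12^512 ≡ 808^2 = 652864 ≡ 1021 (mod 1541)
12^1024 ≡ 1021^2 = 1042441 ≡ 725 (mod 1541)
1540 = 1024 + 512 + 4 in binary powers of 2.
So 12^1540 ≡ 725 · 1021 · 703 ≡ 967 (mod 1541).
Since 967 ≠ 1, base 12 is a Fermat witness: 1541 is composite.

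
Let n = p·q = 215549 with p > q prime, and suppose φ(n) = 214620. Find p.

491

φ(n) = (p−1)(q−1) = n − (p+q) + 1, so p + q = 215549 − 214620 + 1 = 930.
p and q are the roots of t² − 930t + 215549 = 0.
Discriminant: 930² − 4·215549 = 864900 − 862196 = 2704; √2704 = 52.
q = (930 − 52)/2 = 439, p = (930 + 52)/2 = 491.
Check: 439 · 491 = 215549.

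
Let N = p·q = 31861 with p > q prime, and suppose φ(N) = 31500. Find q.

151

φ(n) = (p−1)(q−1) = n − (p+q) + 1, so p + q = 31861 − 31500 + 1 = 362.
p and q are the roots of t² − 362t + 31861 = 0.
Discriminant: 362² − 4·31861 = 131044 − 127444 = 3600; √3600 = 60.
q = (362 − 60)/2 = 151, p = (362 + 60)/2 = 211.
Check: 151 · 211 = 31861.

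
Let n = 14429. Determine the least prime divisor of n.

47

14429 is odd.
Digit sum 20, not divisible by 3.
Ends in 9: not divisible by 5.
7: 14429 = 7·2061 + 2
11: 14429 = 11·1311 + 8
13: 14429 = 13·1109 + 12
17: 14429 = 17·848 + 13
19: 14429 = 19·759 + 8
23: 14429 = 23·627 + 8
29: 14429 = 29·497 + 16
31: 14429 = 31·465 + 14
37: 14429 = 37·389 + 36
41: 14429 = 41·351 + 38
43: 14429 = 43·335 + 24
47: 14429 = 47·307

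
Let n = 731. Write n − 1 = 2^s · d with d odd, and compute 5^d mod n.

632

731 − 1 = 730 = 2^1 · 365, so d = 365.
5^1 ≡ 5 (mod 731)
5^2 ≡ 5^2 = 25 ≡ 25 (mod 731)
5^4 ≡ 25^2 = 625 ≡ 625 (mod 731)
5^8 ≡ 625^2 = 390625 ≡ 271 (mod 731)
5^16 ≡ 271^2 = 73441 ≡ 341 (mod 731)
5^32 ≡ 341^2 = 116281 ≡ 52 (mod 731)
5^64 ≡ 52^2 = 2704 ≡ 511 (mod 731)
5^128 ≡ 511^2 = 261121 ≡ 154 (mod 731)
5^256 ≡ 154^2 = 23716 ≡ 324 (mod 731)
365 = 256 + 64 + 32 + 8 + 4 + 1 in binary powers of 2.
So 5^365 ≡ 324 · 511 · 52 · 271 · 625 · 5 ≡ 632 (mod 731).
Squaring chain: 632; never reaches −1, so base 5 is a Miller–Rabin witness that 731 is composite.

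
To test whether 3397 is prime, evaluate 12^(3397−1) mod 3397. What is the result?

12^1 ≡ 12 (mod 3397)
12^2 ≡ 12^2 = 144 ≡ 144 (mod 3397)
12^4 ≡ 144^2 = 20736 ≡ 354 (mod 3397)
12^8 ≡ 354^2 = 125316 ≡ 3024 (mod 3397)
12^16 ≡ 3024^2 = 9144576 ≡ 3249 (mod 3397)
12^32 ≡ 3249^2 = 10556001 ≡ 1522 (mod 3397)
12^64 ≡ 1522^2 = 2316484 ≡ 3127 (mod 3397)
12^128 ≡ 3127^2 = 9778129 ≡ 1563 (mod 3397)
12^256 ≡ 1563^2 = 2442969 ≡ 526 (mod 3397)
12^512 ≡ 526^2 = 276676 ≡ 1519 (mod 3397)
12^1024 ≡ 1519^2 = 2307361 ≡ 798 (mod 3397)
12^2048 ≡ 798^2 = 636804 ≡ 1565 (mod 3397)
3396 = 2048 + 1024 + 256 + 64 + 4 in binary powers of 2.
So 12^3396 ≡ 1565 · 798 · 526 · 3127 · 354 ≡ 1116 (mod 3397).
Since 1116 ≠ 1, base 12 is a Fermat witness: 3397 is composite.

1116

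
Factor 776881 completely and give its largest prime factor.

89

776881 = 7 · 110983
110983 = 29 · 3827
3827 = 43 · 89
89 is prime.
So 776881 = 7 · 29 · 43 · 89; the largest prime factor is 89.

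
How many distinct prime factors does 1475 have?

1475 = 5^2 · 59
1475 = 5^2 · 59, which has 2 distinct prime factors.

2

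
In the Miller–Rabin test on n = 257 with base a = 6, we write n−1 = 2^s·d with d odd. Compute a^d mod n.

257 − 1 = 256 = 2^8 · 1, so d = 1.
6^1 ≡ 6 (mod 257)
1 = 1 in binary powers of 2.
So 6^1 ≡ 6 ≡ 6 (mod 257).
Squaring chain: 6 → 36 → 11 → 121 → 249 → 64 → 241 → 256; reaches −1, so base 6 does not prove 257 composite.

6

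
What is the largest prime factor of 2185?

2185 = 5 · 437
437 = 19 · 23
23 is prime.
So 2185 = 5 · 19 · 23; the largest prime factor is 23.

23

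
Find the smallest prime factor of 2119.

2119 is odd.
Digit sum 13, not divisible by 3.
Ends in 9: not divisible by 5.
7: 2119 = 7·302 + 5
11: 2119 = 11·192 + 7
13: 2119 = 13·163

13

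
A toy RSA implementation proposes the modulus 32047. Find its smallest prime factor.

32047 is odd.
Digit sum 16, not divisible by 3.
Ends in 7: not divisible by 5.
7: 32047 = 7·4578 + 1
11: 32047 = 11·2913 + 4
13: 32047 = 13·2465 + 2
17: 32047 = 17·1885 + 2
19: 32047 = 19·1686 + 13
23: 32047 = 23·1393 + 8
29: 32047 = 29·1105 + 2
31: 32047 = 31·1033 + 24
37: 32047 = 37·866 + 5
41: 32047 = 41·781 + 26
43: 32047 = 43·745 + 12
47: 32047 = 47·681 + 40
53: 32047 = 53·604 + 35
59: 32047 = 59·543 + 10
61: 32047 = 61·525 + 22
67: 32047 = 67·478 + 21
71: 32047 = 71·451 + 26
73: 32047 = 73·439

73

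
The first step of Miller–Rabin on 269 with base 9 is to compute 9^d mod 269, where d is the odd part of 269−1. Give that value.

269 − 1 = 268 = 2^2 · 67, so d = 67.
9^1 ≡ 9 (mod 269)
9^2 ≡ 9^2 = 81 ≡ 81 (mod 269)
9^4 ≡ 81^2 = 6561 ≡ 105 (mod 269)
9^8 ≡ 105^2 = 11025 ≡ 265 (mod 269)
9^16 ≡ 265^2 = 70225 ≡ 16 (mod 269)
9^32 ≡ 16^2 = 256 ≡ 256 (mod 269)
9^64 ≡ 256^2 = 65536 ≡ 169 (mod 269)
67 = 64 + 2 + 1 in binary powers of 2.
So 9^67 ≡ 169 · 81 · 9 ≡ 268 (mod 269).
Since 9^d ≡ 268 (mod 269), base 9 does not prove 269 composite.

268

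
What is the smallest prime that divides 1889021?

1889021 is odd.
Digit sum 29, not divisible by 3.
Ends in 1: not divisible by 5.
7: 1889021 = 7·269860 + 1
11: 1889021 = 11·171729 + 2
13: 1889021 = 13·145309 + 4
17: 1889021 = 17·111118 + 15
19: 1889021 = 19·99422 + 3
23: 1889021 = 23·82131 + 8
29: 1889021 = 29·65138 + 19
31: 1889021 = 31·60936 + 5
37: 1889021 = 37·51054 + 23
41: 1889021 = 41·46073 + 28
43: 1889021 = 43·43930 + 31
47: 1889021 = 47·40191 + 44
53: 1889021 = 53·35641 + 48
59: 1889021 = 59·32017 + 18
61: 1889021 = 61·30967 + 34
67: 1889021 = 67·28194 + 23
71: 1889021 = 71·26605 + 66
73: 1889021 = 73·25877

73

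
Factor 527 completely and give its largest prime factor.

527 = 17 · 31
31 is prime.
So 527 = 17 · 31; the largest prime factor is 31.

31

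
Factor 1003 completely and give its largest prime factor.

1003 = 17 · 59
59 is prime.
So 1003 = 17 · 59; the largest prime factor is 59.

59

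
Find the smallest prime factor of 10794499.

10794499 is odd.
Digit sum 43, not divisible by 3.
Ends in 9: not divisible by 5.
7: 10794499 = 7·1542071 + 2
11: 10794499 = 11·981318 + 1
13: 10794499 = 13·830346 + 1
17: 10794499 = 17·634970 + 9
19: 10794499 = 19·568131 + 10
23: 10794499 = 23·469326 + 1
29: 10794499 = 29·372224 + 3
31: 10794499 = 31·348209 + 20
37: 10794499 = 37·291743 + 8
41: 10794499 = 41·263280 + 19
43: 10794499 = 43·251034 + 37
47: 10794499 = 47·229670 + 9
53: 10794499 = 53·203669 + 42
59: 10794499 = 59·182957 + 36
61: 10794499 = 61·176959

61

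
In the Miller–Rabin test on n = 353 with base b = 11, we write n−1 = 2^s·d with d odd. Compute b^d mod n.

353 − 1 = 352 = 2^5 · 11, so d = 11.
11^1 ≡ 11 (mod 353)
11^2 ≡ 11^2 = 121 ≡ 121 (mod 353)
11^4 ≡ 121^2 = 14641 ≡ 168 (mod 353)
11^8 ≡ 168^2 = 28224 ≡ 337 (mod 353)
11 = 8 + 2 + 1 in binary powers of 2.
So 11^11 ≡ 337 · 121 · 11 ≡ 237 (mod 353).
Squaring chain: 237 → 42 → 352 → 1 → 1; reaches −1, so base 11 does not prove 353 composite.

237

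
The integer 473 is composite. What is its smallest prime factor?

473 is odd.
Digit sum 14, not divisible by 3.
Ends in 3: not divisible by 5.
7: 473 = 7·67 + 4
11: 473 = 11·43

11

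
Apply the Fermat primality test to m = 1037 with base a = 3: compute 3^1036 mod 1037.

3^1 ≡ 3 (mod 1037)
3^2 ≡ 3^2 = 9 ≡ 9 (mod 1037)
3^4 ≡ 9^2 = 81 ≡ 81 (mod 1037)
3^8 ≡ 81^2 = 6561 ≡ 339 (mod 1037)
3^16 ≡ 339^2 = 114921 ≡ 851 (mod 1037)
3^32 ≡ 851^2 = 724201 ≡ 375 (mod 1037)
3^64 ≡ 375^2 = 140625 ≡ 630 (mod 1037)
3^128 ≡ 630^2 = 396900 ≡ 766 (mod 1037)
3^256 ≡ 766^2 = 586756 ≡ 851 (mod 1037)
3^512 ≡ 851^2 = 724201 ≡ 375 (mod 1037)
3^1024 ≡ 375^2 = 140625 ≡ 630 (mod 1037)
1036 = 1024 + 8 + 4 in binary powers of 2.
So 3^1036 ≡ 630 · 339 · 81 ≡ 973 (mod 1037).
Since 973 ≠ 1, base 3 is a Fermat witness: 1037 is composite.

973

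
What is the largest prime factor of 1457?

1457 = 31 · 47
47 is prime.
So 1457 = 31 · 47; the largest prime factor is 47.

47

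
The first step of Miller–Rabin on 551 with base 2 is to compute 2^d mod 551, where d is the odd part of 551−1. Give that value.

551 − 1 = 550 = 2^1 · 275, so d = 275.
2^1 ≡ 2 (mod 551)
2^2 ≡ 2^2 = 4 ≡ 4 (mod 551)
2^4 ≡ 4^2 = 16 ≡ 16 (mod 551)
2^8 ≡ 16^2 = 256 ≡ 256 (mod 551)
2^16 ≡ 256^2 = 65536 ≡ 518 (mod 551)
2^32 ≡ 518^2 = 268324 ≡ 538 (mod 551)
2^64 ≡ 538^2 = 289444 ≡ 169 (mod 551)
2^128 ≡ 169^2 = 28561 ≡ 460 (mod 551)
2^256 ≡ 460^2 = 211600 ≡ 16 (mod 551)
275 = 256 + 16 + 2 + 1 in binary powers of 2.
So 2^275 ≡ 16 · 518 · 4 · 2 ≡ 184 (mod 551).
Squaring chain: 184; never reaches −1, so base 2 is a Miller–Rabin witness that 551 is composite.

184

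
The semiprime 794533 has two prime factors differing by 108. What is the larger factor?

947

Since p = q + 108, we have 794533 = q(q + 108), so q² + 108q − 794533 = 0.
Discriminant: 108² + 4·794533 = 11664 + 3178132 = 3189796; √3189796 = 1786.
q = (−108 + 1786)/2 = 839, and p = q + 108 = 947.
Check: 839 · 947 = 794533.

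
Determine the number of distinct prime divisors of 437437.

5

437437 = 7 · 62491
62491 = 11 · 5681
5681 = 13 · 437
437 = 19 · 23
437437 = 7 · 11 · 13 · 19 · 23, which has 5 distinct prime factors.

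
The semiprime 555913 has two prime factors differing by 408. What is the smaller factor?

Since p = q + 408, we have 555913 = q(q + 408), so q² + 408q − 555913 = 0.
Discriminant: 408² + 4·555913 = 166464 + 2223652 = 2390116; √2390116 = 1546.
q = (−408 + 1546)/2 = 569, and p = q + 408 = 977.
Check: 569 · 977 = 555913.

569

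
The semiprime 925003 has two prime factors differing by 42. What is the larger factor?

Since p = q + 42, we have 925003 = q(q + 42), so q² + 42q − 925003 = 0.
Discriminant: 42² + 4·925003 = 1764 + 3700012 = 3701776; √3701776 = 1924.
q = (−42 + 1924)/2 = 941, and p = q + 42 = 983.
Check: 941 · 983 = 925003.

983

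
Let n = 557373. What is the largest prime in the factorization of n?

557373 = 3 · 185791
185791 = 47 · 3953
3953 = 59 · 67
67 is prime.
So 557373 = 3 · 47 · 59 · 67; the largest prime factor is 67.

67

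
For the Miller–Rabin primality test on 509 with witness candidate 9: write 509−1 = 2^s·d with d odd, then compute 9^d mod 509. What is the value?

508

509 − 1 = 508 = 2^2 · 127, so d = 127.
9^1 ≡ 9 (mod 509)
9^2 ≡ 9^2 = 81 ≡ 81 (mod 509)
9^4 ≡ 81^2 = 6561 ≡ 453 (mod 509)
9^8 ≡ 453^2 = 205209 ≡ 82 (mod 509)
9^16 ≡ 82^2 = 6724 ≡ 107 (mod 509)
9^32 ≡ 107^2 = 11449 ≡ 251 (mod 509)
9^64 ≡ 251^2 = 63001 ≡ 394 (mod 509)
127 = 64 + 32 + 16 + 8 + 4 + 2 + 1 in binary powers of 2.
So 9^127 ≡ 394 · 251 · 107 · 82 · 453 · 81 · 9 ≡ 508 (mod 509).
Since 9^d ≡ 508 (mod 509), base 9 does not prove 509 composite.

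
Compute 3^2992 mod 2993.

1395

3^1 ≡ 3 (mod 2993)
3^2 ≡ 3^2 = 9 ≡ 9 (mod 2993)
3^4 ≡ 9^2 = 81 ≡ 81 (mod 2993)
3^8 ≡ 81^2 = 6561 ≡ 575 (mod 2993)
3^16 ≡ 575^2 = 330625 ≡ 1395 (mod 2993)
3^32 ≡ 1395^2 = 1946025 ≡ 575 (mod 2993)
3^64 ≡ 575^2 = 330625 ≡ 1395 (mod 2993)
3^128 ≡ 1395^2 = 1946025 ≡ 575 (mod 2993)
3^256 ≡ 575^2 = 330625 ≡ 1395 (mod 2993)
3^512 ≡ 1395^2 = 1946025 ≡ 575 (mod 2993)
3^1024 ≡ 575^2 = 330625 ≡ 1395 (mod 2993)
3^2048 ≡ 1395^2 = 1946025 ≡ 575 (mod 2993)
2992 = 2048 + 512 + 256 + 128 + 32 + 16 in binary powers of 2.
So 3^2992 ≡ 575 · 575 · 1395 · 575 · 575 · 1395 ≡ 1395 (mod 2993).
Since 1395 ≠ 1, base 3 is a Fermat witness: 2993 is composite.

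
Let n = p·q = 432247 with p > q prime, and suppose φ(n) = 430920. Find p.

φ(n) = (p−1)(q−1) = n − (p+q) + 1, so p + q = 432247 − 430920 + 1 = 1328.
p and q are the roots of t² − 1328t + 432247 = 0.
Discriminant: 1328² − 4·432247 = 1763584 − 1728988 = 34596; √34596 = 186.
q = (1328 − 186)/2 = 571, p = (1328 + 186)/2 = 757.
Check: 571 · 757 = 432247.

757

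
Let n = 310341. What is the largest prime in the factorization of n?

310341 = 3 · 103447
103447 = 31 · 3337
3337 = 47 · 71
71 is prime.
So 310341 = 3 · 31 · 47 · 71; the largest prime factor is 71.

71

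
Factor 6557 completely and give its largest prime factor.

83

6557 = 79 · 83
83 is prime.
So 6557 = 79 · 83; the largest prime factor is 83.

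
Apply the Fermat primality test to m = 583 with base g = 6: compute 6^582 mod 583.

6^1 ≡ 6 (mod 583)
6^2 ≡ 6^2 = 36 ≡ 36 (mod 583)
6^4 ≡ 36^2 = 1296 ≡ 130 (mod 583)
6^8 ≡ 130^2 = 16900 ≡ 576 (mod 583)
6^16 ≡ 576^2 = 331776 ≡ 49 (mod 583)
6^32 ≡ 49^2 = 2401 ≡ 69 (mod 583)
6^64 ≡ 69^2 = 4761 ≡ 97 (mod 583)
6^128 ≡ 97^2 = 9409 ≡ 81 (mod 583)
6^256 ≡ 81^2 = 6561 ≡ 148 (mod 583)
6^512 ≡ 148^2 = 21904 ≡ 333 (mod 583)
582 = 512 + 64 + 4 + 2 in binary powers of 2.
So 6^582 ≡ 333 · 97 · 130 · 36 ≡ 278 (mod 583).
Since 278 ≠ 1, base 6 is a Fermat witness: 583 is composite.

278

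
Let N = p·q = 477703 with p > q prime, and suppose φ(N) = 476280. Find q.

φ(n) = (p−1)(q−1) = n − (p+q) + 1, so p + q = 477703 − 476280 + 1 = 1424.
p and q are the roots of t² − 1424t + 477703 = 0.
Discriminant: 1424² − 4·477703 = 2027776 − 1910812 = 116964; √116964 = 342.
q = (1424 − 342)/2 = 541, p = (1424 + 342)/2 = 883.
Check: 541 · 883 = 477703.

541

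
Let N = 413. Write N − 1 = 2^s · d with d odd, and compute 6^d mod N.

279

413 − 1 = 412 = 2^2 · 103, so d = 103.
6^1 ≡ 6 (mod 413)
6^2 ≡ 6^2 = 36 ≡ 36 (mod 413)
6^4 ≡ 36^2 = 1296 ≡ 57 (mod 413)
6^8 ≡ 57^2 = 3249 ≡ 358 (mod 413)
6^16 ≡ 358^2 = 128164 ≡ 134 (mod 413)
6^32 ≡ 134^2 = 17956 ≡ 197 (mod 413)
6^64 ≡ 197^2 = 38809 ≡ 400 (mod 413)
103 = 64 + 32 + 4 + 2 + 1 in binary powers of 2.
So 6^103 ≡ 400 · 197 · 57 · 36 · 6 ≡ 279 (mod 413).
Squaring chain: 279 → 197; never reaches −1, so base 6 is a Miller–Rabin witness that 413 is composite.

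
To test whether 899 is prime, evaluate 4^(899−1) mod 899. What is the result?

4^1 ≡ 4 (mod 899)
4^2 ≡ 4^2 = 16 ≡ 16 (mod 899)
4^4 ≡ 16^2 = 256 ≡ 256 (mod 899)
4^8 ≡ 256^2 = 65536 ≡ 808 (mod 899)
4^16 ≡ 808^2 = 652864 ≡ 190 (mod 899)
4^32 ≡ 190^2 = 36100 ≡ 140 (mod 899)
4^64 ≡ 140^2 = 19600 ≡ 721 (mod 899)
4^128 ≡ 721^2 = 519841 ≡ 219 (mod 899)
4^256 ≡ 219^2 = 47961 ≡ 314 (mod 899)
4^512 ≡ 314^2 = 98596 ≡ 605 (mod 899)
898 = 512 + 256 + 128 + 2 in binary powers of 2.
So 4^898 ≡ 605 · 314 · 219 · 16 ≡ 219 (mod 899).
Since 219 ≠ 1, base 4 is a Fermat witness: 899 is composite.

219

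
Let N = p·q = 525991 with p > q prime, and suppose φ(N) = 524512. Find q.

φ(n) = (p−1)(q−1) = n − (p+q) + 1, so p + q = 525991 − 524512 + 1 = 1480.
p and q are the roots of t² − 1480t + 525991 = 0.
Discriminant: 1480² − 4·525991 = 2190400 − 2103964 = 86436; √86436 = 294.
q = (1480 − 294)/2 = 593, p = (1480 + 294)/2 = 887.
Check: 593 · 887 = 525991.

593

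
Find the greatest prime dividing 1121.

59

1121 = 19 · 59
59 is prime.
So 1121 = 19 · 59; the largest prime factor is 59.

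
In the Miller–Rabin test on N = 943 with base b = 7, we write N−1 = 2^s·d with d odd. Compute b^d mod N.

943 − 1 = 942 = 2^1 · 471, so d = 471.
7^1 ≡ 7 (mod 943)
7^2 ≡ 7^2 = 49 ≡ 49 (mod 943)
7^4 ≡ 49^2 = 2401 ≡ 515 (mod 943)
7^8 ≡ 515^2 = 265225 ≡ 242 (mod 943)
7^16 ≡ 242^2 = 58564 ≡ 98 (mod 943)
7^32 ≡ 98^2 = 9604 ≡ 174 (mod 943)
7^64 ≡ 174^2 = 30276 ≡ 100 (mod 943)
7^128 ≡ 100^2 = 10000 ≡ 570 (mod 943)
7^256 ≡ 570^2 = 324900 ≡ 508 (mod 943)
471 = 256 + 128 + 64 + 16 + 4 + 2 + 1 in binary powers of 2.
So 7^471 ≡ 508 · 570 · 100 · 98 · 515 · 49 · 7 ≡ 429 (mod 943).
Squaring chain: 429; never reaches −1, so base 7 is a Miller–Rabin witness that 943 is composite.

429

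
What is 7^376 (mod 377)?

74

7^1 ≡ 7 (mod 377)
7^2 ≡ 7^2 = 49 ≡ 49 (mod 377)
7^4 ≡ 49^2 = 2401 ≡ 139 (mod 377)
7^8 ≡ 139^2 = 19321 ≡ 94 (mod 377)
7^16 ≡ 94^2 = 8836 ≡ 165 (mod 377)
7^32 ≡ 165^2 = 27225 ≡ 81 (mod 377)
7^64 ≡ 81^2 = 6561 ≡ 152 (mod 377)
7^128 ≡ 152^2 = 23104 ≡ 107 (mod 377)
7^256 ≡ 107^2 = 11449 ≡ 139 (mod 377)
376 = 256 + 64 + 32 + 16 + 8 in binary powers of 2.
So 7^376 ≡ 139 · 152 · 81 · 165 · 94 ≡ 74 (mod 377).
Since 74 ≠ 1, base 7 is a Fermat witness: 377 is composite.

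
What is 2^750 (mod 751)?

2^1 ≡ 2 (mod 751)
2^2 ≡ 2^2 = 4 ≡ 4 (mod 751)
2^4 ≡ 4^2 = 16 ≡ 16 (mod 751)
2^8 ≡ 16^2 = 256 ≡ 256 (mod 751)
2^16 ≡ 256^2 = 65536 ≡ 199 (mod 751)
2^32 ≡ 199^2 = 39601 ≡ 549 (mod 751)
2^64 ≡ 549^2 = 301401 ≡ 250 (mod 751)
2^128 ≡ 250^2 = 62500 ≡ 167 (mod 751)
2^256 ≡ 167^2 = 27889 ≡ 102 (mod 751)
2^512 ≡ 102^2 = 10404 ≡ 641 (mod 751)
750 = 512 + 128 + 64 + 32 + 8 + 4 + 2 in binary powers of 2.
So 2^750 ≡ 641 · 167 · 250 · 549 · 256 · 16 · 4 ≡ 1 (mod 751).
Since the result is 1, base 2 gives no evidence that 751 is composite.

1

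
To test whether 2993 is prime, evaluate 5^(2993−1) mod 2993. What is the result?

5^1 ≡ 5 (mod 2993)
5^2 ≡ 5^2 = 25 ≡ 25 (mod 2993)
5^4 ≡ 25^2 = 625 ≡ 625 (mod 2993)
5^8 ≡ 625^2 = 390625 ≡ 1535 (mod 2993)
5^16 ≡ 1535^2 = 2356225 ≡ 734 (mod 2993)
5^32 ≡ 734^2 = 538756 ≡ 16 (mod 2993)
5^64 ≡ 16^2 = 256 ≡ 256 (mod 2993)
5^128 ≡ 256^2 = 65536 ≡ 2683 (mod 2993)
5^256 ≡ 2683^2 = 7198489 ≡ 324 (mod 2993)
5^512 ≡ 324^2 = 104976 ≡ 221 (mod 2993)
5^1024 ≡ 221^2 = 48841 ≡ 953 (mod 2993)
5^2048 ≡ 953^2 = 908209 ≡ 1330 (mod 2993)
2992 = 2048 + 512 + 256 + 128 + 32 + 16 in binary powers of 2.
So 5^2992 ≡ 1330 · 221 · 324 · 2683 · 16 · 734 ≡ 1492 (mod 2993).
Since 1492 ≠ 1, base 5 is a Fermat witness: 2993 is composite.

1492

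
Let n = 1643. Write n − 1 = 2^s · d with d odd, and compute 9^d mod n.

820

1643 − 1 = 1642 = 2^1 · 821, so d = 821.
9^1 ≡ 9 (mod 1643)
9^2 ≡ 9^2 = 81 ≡ 81 (mod 1643)
9^4 ≡ 81^2 = 6561 ≡ 1632 (mod 1643)
9^8 ≡ 1632^2 = 2663424 ≡ 121 (mod 1643)
9^16 ≡ 121^2 = 14641 ≡ 1497 (mod 1643)
9^32 ≡ 1497^2 = 2241009 ≡ 1600 (mod 1643)
9^64 ≡ 1600^2 = 2560000 ≡ 206 (mod 1643)
9^128 ≡ 206^2 = 42436 ≡ 1361 (mod 1643)
9^256 ≡ 1361^2 = 1852321 ≡ 660 (mod 1643)
9^512 ≡ 660^2 = 435600 ≡ 205 (mod 1643)
821 = 512 + 256 + 32 + 16 + 4 + 1 in binary powers of 2.
So 9^821 ≡ 205 · 660 · 1600 · 1497 · 1632 · 9 ≡ 820 (mod 1643).
Squaring chain: 820; never reaches −1, so base 9 is a Miller–Rabin witness that 1643 is composite.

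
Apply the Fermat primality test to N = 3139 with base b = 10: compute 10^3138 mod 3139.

10^1 ≡ 10 (mod 3139)
10^2 ≡ 10^2 = 100 ≡ 100 (mod 3139)
10^4 ≡ 100^2 = 10000 ≡ 583 (mod 3139)
10^8 ≡ 583^2 = 339889 ≡ 877 (mod 3139)
10^16 ≡ 877^2 = 769129 ≡ 74 (mod 3139)
10^32 ≡ 74^2 = 5476 ≡ 2337 (mod 3139)
10^64 ≡ 2337^2 = 5461569 ≡ 2848 (mod 3139)
10^128 ≡ 2848^2 = 8111104 ≡ 3067 (mod 3139)
10^256 ≡ 3067^2 = 9406489 ≡ 2045 (mod 3139)
10^512 ≡ 2045^2 = 4182025 ≡ 877 (mod 3139)
10^1024 ≡ 877^2 = 769129 ≡ 74 (mod 3139)
10^2048 ≡ 74^2 = 5476 ≡ 2337 (mod 3139)
3138 = 2048 + 1024 + 64 + 2 in binary powers of 2.
So 10^3138 ≡ 2337 · 74 · 2848 · 100 ≡ 2363 (mod 3139).
Since 2363 ≠ 1, base 10 is a Fermat witness: 3139 is composite.

2363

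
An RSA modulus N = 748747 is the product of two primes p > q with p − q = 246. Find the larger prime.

Since p = q + 246, we have 748747 = q(q + 246), so q² + 246q − 748747 = 0.
Discriminant: 246² + 4·748747 = 60516 + 2994988 = 3055504; √3055504 = 1748.
q = (−246 + 1748)/2 = 751, and p = q + 246 = 997.
Check: 751 · 997 = 748747.

997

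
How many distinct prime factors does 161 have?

2

161 = 7 · 23
161 = 7 · 23, which has 2 distinct prime factors.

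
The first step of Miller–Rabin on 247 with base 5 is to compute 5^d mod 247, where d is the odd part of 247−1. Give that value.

216

247 − 1 = 246 = 2^1 · 123, so d = 123.
5^1 ≡ 5 (mod 247)
5^2 ≡ 5^2 = 25 ≡ 25 (mod 247)
5^4 ≡ 25^2 = 625 ≡ 131 (mod 247)
5^8 ≡ 131^2 = 17161 ≡ 118 (mod 247)
5^16 ≡ 118^2 = 13924 ≡ 92 (mod 247)
5^32 ≡ 92^2 = 8464 ≡ 66 (mod 247)
5^64 ≡ 66^2 = 4356 ≡ 157 (mod 247)
123 = 64 + 32 + 16 + 8 + 2 + 1 in binary powers of 2.
So 5^123 ≡ 157 · 66 · 92 · 118 · 25 · 5 ≡ 216 (mod 247).
Squaring chain: 216; never reaches −1, so base 5 is a Miller–Rabin witness that 247 is composite.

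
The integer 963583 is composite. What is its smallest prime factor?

963583 is odd.
Digit sum 34, not divisible by 3.
Ends in 3: not divisible by 5.
7: 963583 = 7·137654 + 5
11: 963583 = 11·87598 + 5
13: 963583 = 13·74121 + 10
17: 963583 = 17·56681 + 6
19: 963583 = 19·50714 + 17
23: 963583 = 23·41894 + 21
29: 963583 = 29·33227

29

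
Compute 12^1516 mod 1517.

127

12^1 ≡ 12 (mod 1517)
12^2 ≡ 12^2 = 144 ≡ 144 (mod 1517)
12^4 ≡ 144^2 = 20736 ≡ 1015 (mod 1517)
12^8 ≡ 1015^2 = 1030225 ≡ 182 (mod 1517)
12^16 ≡ 182^2 = 33124 ≡ 1267 (mod 1517)
12^32 ≡ 1267^2 = 1605289 ≡ 303 (mod 1517)
12^64 ≡ 303^2 = 91809 ≡ 789 (mod 1517)
12^128 ≡ 789^2 = 622521 ≡ 551 (mod 1517)
12^256 ≡ 551^2 = 303601 ≡ 201 (mod 1517)
12^512 ≡ 201^2 = 40401 ≡ 959 (mod 1517)
12^1024 ≡ 959^2 = 919681 ≡ 379 (mod 1517)
1516 = 1024 + 256 + 128 + 64 + 32 + 8 + 4 in binary powers of 2.
So 12^1516 ≡ 379 · 201 · 551 · 789 · 303 · 182 · 1015 ≡ 127 (mod 1517).
Since 127 ≠ 1, base 12 is a Fermat witness: 1517 is composite.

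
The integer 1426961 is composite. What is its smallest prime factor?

1426961 is odd.
Digit sum 29, not divisible by 3.
Ends in 1: not divisible by 5.
7: 1426961 = 7·203851 + 4
11: 1426961 = 11·129723 + 8
13: 1426961 = 13·109766 + 3
17: 1426961 = 17·83938 + 15
19: 1426961 = 19·75103 + 4
23: 1426961 = 23·62041 + 18
29: 1426961 = 29·49205 + 16
31: 1426961 = 31·46031

31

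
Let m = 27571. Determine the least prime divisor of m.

27571 is odd.
Digit sum 22, not divisible by 3.
Ends in 1: not divisible by 5.
7: 27571 = 7·3938 + 5
11: 27571 = 11·2506 + 5
13: 27571 = 13·2120 + 11
17: 27571 = 17·1621 + 14
19: 27571 = 19·1451 + 2
23: 27571 = 23·1198 + 17
29: 27571 = 29·950 + 21
31: 27571 = 31·889 + 12
37: 27571 = 37·745 + 6
41: 27571 = 41·672 + 19
43: 27571 = 43·641 + 8
47: 27571 = 47·586 + 29
53: 27571 = 53·520 + 11
59: 27571 = 59·467 + 18
61: 27571 = 61·451 + 60
67: 27571 = 67·411 + 34
71: 27571 = 71·388 + 23
73: 27571 = 73·377 + 50
79: 27571 = 79·349

79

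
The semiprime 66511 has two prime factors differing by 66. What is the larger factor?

293

Since p = q + 66, we have 66511 = q(q + 66), so q² + 66q − 66511 = 0.
Discriminant: 66² + 4·66511 = 4356 + 266044 = 270400; √270400 = 520.
q = (−66 + 520)/2 = 227, and p = q + 66 = 293.
Check: 227 · 293 = 66511.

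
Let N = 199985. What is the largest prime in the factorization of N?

47

199985 = 5 · 39997
39997 = 23 · 1739
1739 = 37 · 47
47 is prime.
So 199985 = 5 · 23 · 37 · 47; the largest prime factor is 47.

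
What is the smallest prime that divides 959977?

959977 is odd.
Digit sum 46, not divisible by 3.
Ends in 7: not divisible by 5.
7: 959977 = 7·137139 + 4
11: 959977 = 11·87270 + 7
13: 959977 = 13·73844 + 5
17: 959977 = 17·56469 + 4
19: 959977 = 19·50525 + 2
23: 959977 = 23·41738 + 3
29: 959977 = 29·33102 + 19
31: 959977 = 31·30967

31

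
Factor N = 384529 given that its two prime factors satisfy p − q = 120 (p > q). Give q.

563

Since p = q + 120, we have 384529 = q(q + 120), so q² + 120q − 384529 = 0.
Discriminant: 120² + 4·384529 = 14400 + 1538116 = 1552516; √1552516 = 1246.
q = (−120 + 1246)/2 = 563, and p = q + 120 = 683.
Check: 563 · 683 = 384529.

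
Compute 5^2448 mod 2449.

5^1 ≡ 5 (mod 2449)
5^2 ≡ 5^2 = 25 ≡ 25 (mod 2449)
5^4 ≡ 25^2 = 625 ≡ 625 (mod 2449)
5^8 ≡ 625^2 = 390625 ≡ 1234 (mod 2449)
5^16 ≡ 1234^2 = 1522756 ≡ 1927 (mod 2449)
5^32 ≡ 1927^2 = 3713329 ≡ 645 (mod 2449)
5^64 ≡ 645^2 = 416025 ≡ 2144 (mod 2449)
5^128 ≡ 2144^2 = 4596736 ≡ 2412 (mod 2449)
5^256 ≡ 2412^2 = 5817744 ≡ 1369 (mod 2449)
5^512 ≡ 1369^2 = 1874161 ≡ 676 (mod 2449)
5^1024 ≡ 676^2 = 456976 ≡ 1462 (mod 2449)
5^2048 ≡ 1462^2 = 2137444 ≡ 1916 (mod 2449)
2448 = 2048 + 256 + 128 + 16 in binary powers of 2.
So 5^2448 ≡ 1916 · 1369 · 2412 · 1927 ≡ 1985 (mod 2449).
Since 1985 ≠ 1, base 5 is a Fermat witness: 2449 is composite.

1985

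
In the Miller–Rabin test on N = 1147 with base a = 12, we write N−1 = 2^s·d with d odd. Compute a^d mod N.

1147 − 1 = 1146 = 2^1 · 573, so d = 573.
12^1 ≡ 12 (mod 1147)
12^2 ≡ 12^2 = 144 ≡ 144 (mod 1147)
12^4 ≡ 144^2 = 20736 ≡ 90 (mod 1147)
12^8 ≡ 90^2 = 8100 ≡ 71 (mod 1147)
12^16 ≡ 71^2 = 5041 ≡ 453 (mod 1147)
12^32 ≡ 453^2 = 205209 ≡ 1043 (mod 1147)
12^64 ≡ 1043^2 = 1087849 ≡ 493 (mod 1147)
12^128 ≡ 493^2 = 243049 ≡ 1032 (mod 1147)
12^256 ≡ 1032^2 = 1065024 ≡ 608 (mod 1147)
12^512 ≡ 608^2 = 369664 ≡ 330 (mod 1147)
573 = 512 + 32 + 16 + 8 + 4 + 1 in binary powers of 2.
So 12^573 ≡ 330 · 1043 · 453 · 71 · 90 · 12 ≡ 1046 (mod 1147).
Squaring chain: 1046; never reaches −1, so base 12 is a Miller–Rabin witness that 1147 is composite.

1046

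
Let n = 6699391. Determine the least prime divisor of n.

6699391 is odd.
Digit sum 43, not divisible by 3.
Ends in 1: not divisible by 5.
7: 6699391 = 7·957055 + 6
11: 6699391 = 11·609035 + 6
13: 6699391 = 13·515337 + 10
17: 6699391 = 17·394081 + 14
19: 6699391 = 19·352599 + 10
23: 6699391 = 23·291277 + 20
29: 6699391 = 29·231013 + 14
31: 6699391 = 31·216109 + 12
37: 6699391 = 37·181064 + 23
41: 6699391 = 41·163399 + 32
43: 6699391 = 43·155799 + 34
47: 6699391 = 47·142540 + 11
53: 6699391 = 53·126403 + 32
59: 6699391 = 59·113549

59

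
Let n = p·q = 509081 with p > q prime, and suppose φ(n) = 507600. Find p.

φ(n) = (p−1)(q−1) = n − (p+q) + 1, so p + q = 509081 − 507600 + 1 = 1482.
p and q are the roots of t² − 1482t + 509081 = 0.
Discriminant: 1482² − 4·509081 = 2196324 − 2036324 = 160000; √160000 = 400.
q = (1482 − 400)/2 = 541, p = (1482 + 400)/2 = 941.
Check: 541 · 941 = 509081.

941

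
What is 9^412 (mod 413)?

205

9^1 ≡ 9 (mod 413)
9^2 ≡ 9^2 = 81 ≡ 81 (mod 413)
9^4 ≡ 81^2 = 6561 ≡ 366 (mod 413)
9^8 ≡ 366^2 = 133956 ≡ 144 (mod 413)
9^16 ≡ 144^2 = 20736 ≡ 86 (mod 413)
9^32 ≡ 86^2 = 7396 ≡ 375 (mod 413)
9^64 ≡ 375^2 = 140625 ≡ 205 (mod 413)
9^128 ≡ 205^2 = 42025 ≡ 312 (mod 413)
9^256 ≡ 312^2 = 97344 ≡ 289 (mod 413)
412 = 256 + 128 + 16 + 8 + 4 in binary powers of 2.
So 9^412 ≡ 289 · 312 · 86 · 144 · 366 ≡ 205 (mod 413).
Since 205 ≠ 1, base 9 is a Fermat witness: 413 is composite.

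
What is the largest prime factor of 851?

851 = 23 · 37
37 is prime.
So 851 = 23 · 37; the largest prime factor is 37.

37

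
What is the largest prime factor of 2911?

2911 = 41 · 71
71 is prime.
So 2911 = 41 · 71; the largest prime factor is 71.

71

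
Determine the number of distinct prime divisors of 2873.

2

2873 = 13^2 · 17
2873 = 13^2 · 17, which has 2 distinct prime factors.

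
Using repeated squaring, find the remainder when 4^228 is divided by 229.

1

4^1 ≡ 4 (mod 229)
4^2 ≡ 4^2 = 16 ≡ 16 (mod 229)
4^4 ≡ 16^2 = 256 ≡ 27 (mod 229)
4^8 ≡ 27^2 = 729 ≡ 42 (mod 229)
4^16 ≡ 42^2 = 1764 ≡ 161 (mod 229)
4^32 ≡ 161^2 = 25921 ≡ 44 (mod 229)
4^64 ≡ 44^2 = 1936 ≡ 104 (mod 229)
4^128 ≡ 104^2 = 10816 ≡ 53 (mod 229)
228 = 128 + 64 + 32 + 4 in binary powers of 2.
So 4^228 ≡ 53 · 104 · 44 · 27 ≡ 1 (mod 229).
Since the result is 1, base 4 gives no evidence that 229 is composite.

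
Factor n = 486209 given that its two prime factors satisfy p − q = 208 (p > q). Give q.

601

Since p = q + 208, we have 486209 = q(q + 208), so q² + 208q − 486209 = 0.
Discriminant: 208² + 4·486209 = 43264 + 1944836 = 1988100; √1988100 = 1410.
q = (−208 + 1410)/2 = 601, and p = q + 208 = 809.
Check: 601 · 809 = 486209.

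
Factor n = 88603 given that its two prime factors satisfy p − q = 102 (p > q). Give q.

Since p = q + 102, we have 88603 = q(q + 102), so q² + 102q − 88603 = 0.
Discriminant: 102² + 4·88603 = 10404 + 354412 = 364816; √364816 = 604.
q = (−102 + 604)/2 = 251, and p = q + 102 = 353.
Check: 251 · 353 = 88603.

251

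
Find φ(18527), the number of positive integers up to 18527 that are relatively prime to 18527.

Factor: 18527 = 97 · 191.
φ(18527) = (97−1) · (191−1) = 96 · 190 = 18240.

18240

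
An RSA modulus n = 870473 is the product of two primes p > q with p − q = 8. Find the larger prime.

937

Since p = q + 8, we have 870473 = q(q + 8), so q² + 8q − 870473 = 0.
Discriminant: 8² + 4·870473 = 64 + 3481892 = 3481956; √3481956 = 1866.
q = (−8 + 1866)/2 = 929, and p = q + 8 = 937.
Check: 929 · 937 = 870473.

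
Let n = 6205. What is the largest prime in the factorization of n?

73

6205 = 5 · 1241
1241 = 17 · 73
73 is prime.
So 6205 = 5 · 17 · 73; the largest prime factor is 73.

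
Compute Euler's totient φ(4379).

Factor: 4379 = 29 · 151.
φ(4379) = (29−1) · (151−1) = 28 · 150 = 4200.

4200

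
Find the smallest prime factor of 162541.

162541 is odd.
Digit sum 19, not divisible by 3.
Ends in 1: not divisible by 5.
7: 162541 = 7·23220 + 1
11: 162541 = 11·14776 + 5
13: 162541 = 13·12503 + 2
17: 162541 = 17·9561 + 4
19: 162541 = 19·8554 + 15
23: 162541 = 23·7067

23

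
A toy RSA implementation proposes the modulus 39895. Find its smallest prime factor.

39895 is odd.
Digit sum 34, not divisible by 3.
Ends in 5: divisible by 5.

5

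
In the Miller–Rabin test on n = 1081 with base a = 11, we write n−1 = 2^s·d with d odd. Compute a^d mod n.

1081 − 1 = 1080 = 2^3 · 135, so d = 135.
11^1 ≡ 11 (mod 1081)
11^2 ≡ 11^2 = 121 ≡ 121 (mod 1081)
11^4 ≡ 121^2 = 14641 ≡ 588 (mod 1081)
11^8 ≡ 588^2 = 345744 ≡ 905 (mod 1081)
11^16 ≡ 905^2 = 819025 ≡ 708 (mod 1081)
11^32 ≡ 708^2 = 501264 ≡ 761 (mod 1081)
11^64 ≡ 761^2 = 579121 ≡ 786 (mod 1081)
11^128 ≡ 786^2 = 617796 ≡ 545 (mod 1081)
135 = 128 + 4 + 2 + 1 in binary powers of 2.
So 11^135 ≡ 545 · 588 · 121 · 11 ≡ 1009 (mod 1081).
Squaring chain: 1009 → 860 → 196; never reaches −1, so base 11 is a Miller–Rabin witness that 1081 is composite.

1009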